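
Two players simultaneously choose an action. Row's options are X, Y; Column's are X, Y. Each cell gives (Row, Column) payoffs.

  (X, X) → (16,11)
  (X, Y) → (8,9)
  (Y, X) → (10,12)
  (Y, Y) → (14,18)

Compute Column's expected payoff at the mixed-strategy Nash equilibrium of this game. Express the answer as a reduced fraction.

Row mixes with probability p on X, chosen so Column is indifferent: 11p + 12(1−p) = 9p + 18(1−p) gives p = 3/4.
Column's expected payoff is 11·3/4 + 12·1/4 = 45/4.

45/4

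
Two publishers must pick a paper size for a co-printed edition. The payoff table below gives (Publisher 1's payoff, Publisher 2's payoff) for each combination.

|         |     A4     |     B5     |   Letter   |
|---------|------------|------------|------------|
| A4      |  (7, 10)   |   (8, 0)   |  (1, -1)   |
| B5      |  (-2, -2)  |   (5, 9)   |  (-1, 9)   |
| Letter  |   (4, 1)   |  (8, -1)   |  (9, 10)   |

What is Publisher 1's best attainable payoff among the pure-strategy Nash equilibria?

9

Both A4 is a pure NE (Publisher 1: 7 ≥ 4; Publisher 2: 10 ≥ 0). Publisher 1 gets 7.
Both Letter is a pure NE (Publisher 1: 9 ≥ 1; Publisher 2: 10 ≥ 1). Publisher 1 gets 9.
Every other cell has a profitable deviation for at least one player. Highest of {7, 9} is 9.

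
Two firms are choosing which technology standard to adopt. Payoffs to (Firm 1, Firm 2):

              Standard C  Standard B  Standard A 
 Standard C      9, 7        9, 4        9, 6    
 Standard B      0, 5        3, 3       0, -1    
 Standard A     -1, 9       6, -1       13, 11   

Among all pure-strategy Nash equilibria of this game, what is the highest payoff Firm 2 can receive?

11

Both Standard C is a pure NE (Firm 1: 9 ≥ 0; Firm 2: 7 ≥ 6). Firm 2 gets 7.
Both Standard A is a pure NE (Firm 1: 13 ≥ 9; Firm 2: 11 ≥ 9). Firm 2 gets 11.
Every other cell has a profitable deviation for at least one player. Highest of {7, 11} is 11.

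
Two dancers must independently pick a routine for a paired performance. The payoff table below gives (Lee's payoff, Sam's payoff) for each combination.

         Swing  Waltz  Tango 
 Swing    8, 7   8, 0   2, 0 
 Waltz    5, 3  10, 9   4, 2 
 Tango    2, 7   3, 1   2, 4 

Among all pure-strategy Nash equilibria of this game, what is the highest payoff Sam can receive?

9

Both Swing is a pure NE (Lee: 8 ≥ 5; Sam: 7 ≥ 0). Sam gets 7.
Both Waltz is a pure NE (Lee: 10 ≥ 8; Sam: 9 ≥ 3). Sam gets 9.
Every other cell has a profitable deviation for at least one player. Highest of {7, 9} is 9.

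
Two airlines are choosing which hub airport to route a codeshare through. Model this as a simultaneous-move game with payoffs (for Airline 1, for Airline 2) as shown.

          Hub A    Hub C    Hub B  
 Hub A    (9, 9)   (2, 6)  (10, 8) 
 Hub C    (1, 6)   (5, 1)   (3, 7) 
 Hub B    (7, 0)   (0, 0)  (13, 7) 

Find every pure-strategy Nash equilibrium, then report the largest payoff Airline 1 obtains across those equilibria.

13

Both Hub A is a pure NE (Airline 1: 9 ≥ 7; Airline 2: 9 ≥ 8). Airline 1 gets 9.
Both Hub B is a pure NE (Airline 1: 13 ≥ 10; Airline 2: 7 ≥ 0). Airline 1 gets 13.
Every other cell has a profitable deviation for at least one player. Highest of {9, 13} is 13.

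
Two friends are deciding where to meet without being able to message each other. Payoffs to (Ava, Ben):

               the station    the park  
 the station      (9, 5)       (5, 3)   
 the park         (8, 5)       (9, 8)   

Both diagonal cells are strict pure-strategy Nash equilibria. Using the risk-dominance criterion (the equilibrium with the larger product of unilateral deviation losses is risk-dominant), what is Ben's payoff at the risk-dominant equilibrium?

8

At both the station: Ava loses 9 − 8 = 1 by deviating; Ben loses 5 − 3 = 2. Product = 1·2 = 2.
At both the park: Ava loses 9 − 5 = 4 by deviating; Ben loses 8 − 5 = 3. Product = 4·3 = 12.
12 > 2, so both the park is risk-dominant. Ben's payoff there is 8.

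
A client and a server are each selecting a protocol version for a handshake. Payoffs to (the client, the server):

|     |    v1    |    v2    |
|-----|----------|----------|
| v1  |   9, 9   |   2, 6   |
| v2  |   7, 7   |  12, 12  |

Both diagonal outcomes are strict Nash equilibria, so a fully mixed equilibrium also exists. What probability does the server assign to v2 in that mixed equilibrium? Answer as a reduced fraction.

1/6

The server's mix q on v1 must make the client indifferent between v1 and v2.
The client's payoff from v1: 9q + 2(1−q). From v2: 7q + 12(1−q).
Set equal: 2q = 10(1−q) → q = 10/12 = 5/6.
Probability on v2 is 1 − 5/6 = 1/6.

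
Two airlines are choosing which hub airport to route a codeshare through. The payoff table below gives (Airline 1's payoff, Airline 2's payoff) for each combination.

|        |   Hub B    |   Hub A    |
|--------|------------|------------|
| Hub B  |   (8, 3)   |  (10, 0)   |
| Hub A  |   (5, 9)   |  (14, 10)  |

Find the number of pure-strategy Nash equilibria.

Both Hub B: Airline 1 gets 8 (best alternative 5); Airline 2 gets 3 (best alternative 0). Neither deviates — NE.
Both Hub A: Airline 1 gets 14 (best alternative 10); Airline 2 gets 10 (best alternative 9). Neither deviates — NE.
(Hub A, Hub B) is not a NE: Airline 1 would switch to Hub B (8 > 5).
No other cell survives both best-response checks, so there are 2 pure NE.

2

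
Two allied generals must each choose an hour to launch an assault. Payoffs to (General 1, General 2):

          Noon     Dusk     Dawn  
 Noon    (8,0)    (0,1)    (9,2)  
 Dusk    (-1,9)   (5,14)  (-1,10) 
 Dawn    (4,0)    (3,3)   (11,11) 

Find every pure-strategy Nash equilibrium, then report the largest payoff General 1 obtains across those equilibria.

Both Dusk is a pure NE (General 1: 5 ≥ 3; General 2: 14 ≥ 10). General 1 gets 5.
Both Dawn is a pure NE (General 1: 11 ≥ 9; General 2: 11 ≥ 3). General 1 gets 11.
Every other cell has a profitable deviation for at least one player. Highest of {5, 11} is 11.

11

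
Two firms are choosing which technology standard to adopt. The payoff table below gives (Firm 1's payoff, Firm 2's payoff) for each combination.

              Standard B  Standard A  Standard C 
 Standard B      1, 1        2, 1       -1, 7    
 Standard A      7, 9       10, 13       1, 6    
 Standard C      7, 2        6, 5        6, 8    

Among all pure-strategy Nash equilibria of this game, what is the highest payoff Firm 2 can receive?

Both Standard A is a pure NE (Firm 1: 10 ≥ 6; Firm 2: 13 ≥ 9). Firm 2 gets 13.
Both Standard C is a pure NE (Firm 1: 6 ≥ 1; Firm 2: 8 ≥ 5). Firm 2 gets 8.
Every other cell has a profitable deviation for at least one player. Highest of {13, 8} is 13.

13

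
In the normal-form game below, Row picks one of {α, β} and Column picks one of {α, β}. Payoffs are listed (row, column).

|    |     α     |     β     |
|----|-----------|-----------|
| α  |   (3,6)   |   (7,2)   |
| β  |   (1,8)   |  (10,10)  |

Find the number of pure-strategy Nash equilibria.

Both α: Row gets 3 (best alternative 1); Column gets 6 (best alternative 2). Neither deviates — NE.
Both β: Row gets 10 (best alternative 7); Column gets 10 (best alternative 8). Neither deviates — NE.
(α, β) is not a NE: Row would switch to β (10 > 7).
No other cell survives both best-response checks, so there are 2 pure NE.

2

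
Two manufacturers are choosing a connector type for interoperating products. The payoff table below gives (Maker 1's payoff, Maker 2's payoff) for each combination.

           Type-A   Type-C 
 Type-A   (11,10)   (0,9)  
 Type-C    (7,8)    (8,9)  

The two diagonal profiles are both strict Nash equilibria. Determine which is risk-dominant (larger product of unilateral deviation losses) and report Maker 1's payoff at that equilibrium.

8

At both Type-A: Maker 1 loses 11 − 7 = 4 by deviating; Maker 2 loses 10 − 9 = 1. Product = 4·1 = 4.
At both Type-C: Maker 1 loses 8 − 0 = 8 by deviating; Maker 2 loses 9 − 8 = 1. Product = 8·1 = 8.
8 > 4, so both Type-C is risk-dominant. Maker 1's payoff there is 8.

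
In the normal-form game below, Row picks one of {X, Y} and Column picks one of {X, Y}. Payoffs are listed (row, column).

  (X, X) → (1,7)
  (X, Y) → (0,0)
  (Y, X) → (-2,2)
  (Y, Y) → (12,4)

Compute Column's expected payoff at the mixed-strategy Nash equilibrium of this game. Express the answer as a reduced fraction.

28/9

Row mixes with probability p on X, chosen so Column is indifferent: 7p + 2(1−p) = 0p + 4(1−p) gives p = 2/9.
Column's expected payoff is 7·2/9 + 2·7/9 = 28/9.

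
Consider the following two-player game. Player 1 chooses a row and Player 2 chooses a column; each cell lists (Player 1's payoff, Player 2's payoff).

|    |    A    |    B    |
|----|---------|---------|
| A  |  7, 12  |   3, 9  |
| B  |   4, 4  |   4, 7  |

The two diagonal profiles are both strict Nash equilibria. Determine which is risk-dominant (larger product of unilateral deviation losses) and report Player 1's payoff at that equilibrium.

At both A: Player 1 loses 7 − 4 = 3 by deviating; Player 2 loses 12 − 9 = 3. Product = 3·3 = 9.
At both B: Player 1 loses 4 − 3 = 1 by deviating; Player 2 loses 7 − 4 = 3. Product = 1·3 = 3.
9 > 3, so both A is risk-dominant. Player 1's payoff there is 7.

7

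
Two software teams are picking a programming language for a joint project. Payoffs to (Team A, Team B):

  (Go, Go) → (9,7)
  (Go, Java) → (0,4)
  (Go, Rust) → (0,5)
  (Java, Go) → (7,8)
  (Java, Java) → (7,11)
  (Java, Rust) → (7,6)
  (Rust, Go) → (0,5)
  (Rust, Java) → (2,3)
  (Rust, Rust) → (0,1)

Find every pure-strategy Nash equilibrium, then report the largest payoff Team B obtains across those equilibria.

11

Both Go is a pure NE (Team A: 9 ≥ 7; Team B: 7 ≥ 5). Team B gets 7.
Both Java is a pure NE (Team A: 7 ≥ 2; Team B: 11 ≥ 8). Team B gets 11.
Every other cell has a profitable deviation for at least one player. Highest of {7, 11} is 11.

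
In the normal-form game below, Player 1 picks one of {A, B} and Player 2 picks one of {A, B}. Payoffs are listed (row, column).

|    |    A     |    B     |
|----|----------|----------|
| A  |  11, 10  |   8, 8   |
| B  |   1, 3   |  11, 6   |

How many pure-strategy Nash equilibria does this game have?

Both A: Player 1 gets 11 (best alternative 1); Player 2 gets 10 (best alternative 8). Neither deviates — NE.
Both B: Player 1 gets 11 (best alternative 8); Player 2 gets 6 (best alternative 3). Neither deviates — NE.
(B, A) is not a NE: Player 1 would switch to A (11 > 1).
No other cell survives both best-response checks, so there are 2 pure NE.

2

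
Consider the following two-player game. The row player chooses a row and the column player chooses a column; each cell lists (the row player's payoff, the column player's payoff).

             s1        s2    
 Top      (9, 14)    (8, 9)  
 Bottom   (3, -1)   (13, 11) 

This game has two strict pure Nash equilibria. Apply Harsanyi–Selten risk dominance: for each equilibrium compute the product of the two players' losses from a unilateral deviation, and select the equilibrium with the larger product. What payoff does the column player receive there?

At (Top, s1): the row player loses 9 − 3 = 6 by deviating; the column player loses 14 − 9 = 5. Product = 6·5 = 30.
At (Bottom, s2): the row player loses 13 − 8 = 5 by deviating; the column player loses 11 − (-1) = 12. Product = 5·12 = 60.
60 > 30, so (Bottom, s2) is risk-dominant. The column player's payoff there is 11.

11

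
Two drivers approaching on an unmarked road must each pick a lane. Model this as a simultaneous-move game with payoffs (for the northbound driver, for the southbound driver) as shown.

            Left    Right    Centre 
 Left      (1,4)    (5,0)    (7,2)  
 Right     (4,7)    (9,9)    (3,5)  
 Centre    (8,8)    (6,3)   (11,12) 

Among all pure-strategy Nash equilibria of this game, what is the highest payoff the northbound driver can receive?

Both Right is a pure NE (the northbound driver: 9 ≥ 6; the southbound driver: 9 ≥ 7). The northbound driver gets 9.
Both Centre is a pure NE (the northbound driver: 11 ≥ 7; the southbound driver: 12 ≥ 8). The northbound driver gets 11.
Every other cell has a profitable deviation for at least one player. Highest of {9, 11} is 11.

11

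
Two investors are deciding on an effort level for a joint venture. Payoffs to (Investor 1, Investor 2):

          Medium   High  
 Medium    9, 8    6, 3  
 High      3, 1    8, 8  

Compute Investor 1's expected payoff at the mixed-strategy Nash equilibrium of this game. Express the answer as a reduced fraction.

27/4

Investor 2 mixes with probability q on Medium, chosen so Investor 1 is indifferent: 9q + 6(1−q) = 3q + 8(1−q) gives q = 1/4.
Investor 1's expected payoff (from either row, since indifferent) is 9·1/4 + 6·3/4 = 27/4.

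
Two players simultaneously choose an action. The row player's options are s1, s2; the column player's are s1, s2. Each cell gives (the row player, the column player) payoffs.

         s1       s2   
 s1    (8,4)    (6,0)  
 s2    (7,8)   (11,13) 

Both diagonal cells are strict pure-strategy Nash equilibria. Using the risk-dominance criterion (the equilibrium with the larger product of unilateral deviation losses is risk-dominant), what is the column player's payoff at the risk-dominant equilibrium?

13

At both s1: the row player loses 8 − 7 = 1 by deviating; the column player loses 4 − 0 = 4. Product = 1·4 = 4.
At both s2: the row player loses 11 − 6 = 5 by deviating; the column player loses 13 − 8 = 5. Product = 5·5 = 25.
25 > 4, so both s2 is risk-dominant. The column player's payoff there is 13.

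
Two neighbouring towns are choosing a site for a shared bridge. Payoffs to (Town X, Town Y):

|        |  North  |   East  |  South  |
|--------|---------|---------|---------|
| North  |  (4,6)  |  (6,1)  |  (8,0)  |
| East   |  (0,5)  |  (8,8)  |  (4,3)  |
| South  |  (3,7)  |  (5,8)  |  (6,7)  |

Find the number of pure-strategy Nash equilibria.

Both North: Town X gets 4 (best alternative 3); Town Y gets 6 (best alternative 1). Neither deviates — NE.
Both East: Town X gets 8 (best alternative 6); Town Y gets 8 (best alternative 5). Neither deviates — NE.
Both South is not a NE: Town X would switch to North (8 > 6).
No other cell survives both best-response checks, so there are 2 pure NE.

2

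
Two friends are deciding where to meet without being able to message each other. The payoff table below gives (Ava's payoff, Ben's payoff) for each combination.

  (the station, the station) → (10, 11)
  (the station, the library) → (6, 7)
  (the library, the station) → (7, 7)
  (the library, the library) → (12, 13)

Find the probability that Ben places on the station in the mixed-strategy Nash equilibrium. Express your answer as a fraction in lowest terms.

2/3

Ben's mix q on the station must make Ava indifferent between the station and the library.
Ava's payoff from the station: 10q + 6(1−q). From the library: 7q + 12(1−q).
Set equal: 3q = 6(1−q) → q = 6/9 = 2/3.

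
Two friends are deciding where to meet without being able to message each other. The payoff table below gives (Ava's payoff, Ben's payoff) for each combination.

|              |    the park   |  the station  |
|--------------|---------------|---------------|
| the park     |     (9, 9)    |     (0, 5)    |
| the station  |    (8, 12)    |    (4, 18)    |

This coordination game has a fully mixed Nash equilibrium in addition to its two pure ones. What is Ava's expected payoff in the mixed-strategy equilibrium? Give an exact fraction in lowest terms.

36/5

Ben mixes with probability q on the park, chosen so Ava is indifferent: 9q + 0(1−q) = 8q + 4(1−q) gives q = 4/5.
Ava's expected payoff (from either row, since indifferent) is 9·4/5 + 0·1/5 = 36/5.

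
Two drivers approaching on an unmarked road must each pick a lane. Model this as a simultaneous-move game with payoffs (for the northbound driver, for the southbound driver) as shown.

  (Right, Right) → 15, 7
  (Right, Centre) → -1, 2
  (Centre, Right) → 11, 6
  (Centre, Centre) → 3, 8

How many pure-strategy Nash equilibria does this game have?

2

Both Right: the northbound driver gets 15 (best alternative 11); the southbound driver gets 7 (best alternative 2). Neither deviates — NE.
Both Centre: the northbound driver gets 3 (best alternative -1); the southbound driver gets 8 (best alternative 6). Neither deviates — NE.
(Right, Centre) is not a NE: the northbound driver would switch to Centre (3 > -1).
No other cell survives both best-response checks, so there are 2 pure NE.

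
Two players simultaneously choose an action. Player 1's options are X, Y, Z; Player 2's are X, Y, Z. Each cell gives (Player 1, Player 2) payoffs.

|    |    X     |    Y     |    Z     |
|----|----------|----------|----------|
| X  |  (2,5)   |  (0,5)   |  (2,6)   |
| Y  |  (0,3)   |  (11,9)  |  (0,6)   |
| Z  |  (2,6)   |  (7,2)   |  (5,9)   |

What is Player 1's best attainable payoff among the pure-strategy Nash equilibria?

11

Both Y is a pure NE (Player 1: 11 ≥ 7; Player 2: 9 ≥ 6). Player 1 gets 11.
Both Z is a pure NE (Player 1: 5 ≥ 2; Player 2: 9 ≥ 6). Player 1 gets 5.
Every other cell has a profitable deviation for at least one player. Highest of {11, 5} is 11.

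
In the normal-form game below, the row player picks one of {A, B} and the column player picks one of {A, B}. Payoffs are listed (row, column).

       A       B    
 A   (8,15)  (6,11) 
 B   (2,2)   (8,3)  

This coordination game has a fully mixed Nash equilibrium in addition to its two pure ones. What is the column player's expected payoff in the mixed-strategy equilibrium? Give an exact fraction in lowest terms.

23/5

The row player mixes with probability p on A, chosen so the column player is indifferent: 15p + 2(1−p) = 11p + 3(1−p) gives p = 1/5.
The column player's expected payoff is 15·1/5 + 2·4/5 = 23/5.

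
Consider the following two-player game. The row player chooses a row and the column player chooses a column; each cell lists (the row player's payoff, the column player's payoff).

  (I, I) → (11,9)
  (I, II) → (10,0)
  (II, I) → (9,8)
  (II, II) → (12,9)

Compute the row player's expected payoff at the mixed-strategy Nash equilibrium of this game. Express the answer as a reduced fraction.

21/2

The column player mixes with probability q on I, chosen so the row player is indifferent: 11q + 10(1−q) = 9q + 12(1−q) gives q = 1/2.
The row player's expected payoff (from either row, since indifferent) is 11·1/2 + 10·1/2 = 21/2.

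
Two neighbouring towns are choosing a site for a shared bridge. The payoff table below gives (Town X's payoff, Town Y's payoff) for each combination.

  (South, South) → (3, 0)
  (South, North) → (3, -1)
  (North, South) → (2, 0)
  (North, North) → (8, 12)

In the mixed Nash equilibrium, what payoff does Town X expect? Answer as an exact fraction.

Town Y mixes with probability q on South, chosen so Town X is indifferent: 3q + 3(1−q) = 2q + 8(1−q) gives q = 5/6.
Town X's expected payoff (from either row, since indifferent) is 3·5/6 + 3·1/6 = 3.

3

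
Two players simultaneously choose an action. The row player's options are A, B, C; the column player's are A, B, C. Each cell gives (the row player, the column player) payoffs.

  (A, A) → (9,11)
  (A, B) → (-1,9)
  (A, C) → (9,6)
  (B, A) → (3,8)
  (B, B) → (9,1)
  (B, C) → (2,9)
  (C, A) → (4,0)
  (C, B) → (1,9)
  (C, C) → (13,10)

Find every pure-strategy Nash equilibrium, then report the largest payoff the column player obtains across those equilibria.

Both A is a pure NE (the row player: 9 ≥ 4; the column player: 11 ≥ 9). The column player gets 11.
Both C is a pure NE (the row player: 13 ≥ 9; the column player: 10 ≥ 9). The column player gets 10.
Every other cell has a profitable deviation for at least one player. Highest of {11, 10} is 11.

11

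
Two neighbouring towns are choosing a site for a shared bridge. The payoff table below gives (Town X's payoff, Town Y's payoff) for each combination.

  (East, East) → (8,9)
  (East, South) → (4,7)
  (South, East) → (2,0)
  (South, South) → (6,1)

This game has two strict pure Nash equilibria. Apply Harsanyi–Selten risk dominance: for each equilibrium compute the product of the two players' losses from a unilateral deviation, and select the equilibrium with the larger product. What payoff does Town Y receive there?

At both East: Town X loses 8 − 2 = 6 by deviating; Town Y loses 9 − 7 = 2. Product = 6·2 = 12.
At both South: Town X loses 6 − 4 = 2 by deviating; Town Y loses 1 − 0 = 1. Product = 2·1 = 2.
12 > 2, so both East is risk-dominant. Town Y's payoff there is 9.

9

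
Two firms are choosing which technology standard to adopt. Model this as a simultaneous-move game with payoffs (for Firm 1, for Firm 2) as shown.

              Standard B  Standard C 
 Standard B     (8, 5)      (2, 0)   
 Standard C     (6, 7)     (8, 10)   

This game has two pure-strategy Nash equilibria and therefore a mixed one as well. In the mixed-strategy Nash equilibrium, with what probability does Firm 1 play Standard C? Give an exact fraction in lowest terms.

5/8

Firm 1's mix p on Standard B must make Firm 2 indifferent between Standard B and Standard C.
Firm 2's payoff from Standard B: 5p + 7(1−p). From Standard C: 0p + 10(1−p).
Set equal: 5p = 3(1−p) → p = 3/8.
Probability on Standard C is 1 − 3/8 = 5/8.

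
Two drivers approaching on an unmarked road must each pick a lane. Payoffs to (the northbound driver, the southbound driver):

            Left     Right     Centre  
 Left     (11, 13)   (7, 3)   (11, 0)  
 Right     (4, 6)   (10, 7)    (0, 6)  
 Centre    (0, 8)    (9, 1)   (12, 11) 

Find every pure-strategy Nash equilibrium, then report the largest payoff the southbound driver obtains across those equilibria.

Both Left is a pure NE (the northbound driver: 11 ≥ 4; the southbound driver: 13 ≥ 3). The southbound driver gets 13.
Both Right is a pure NE (the northbound driver: 10 ≥ 9; the southbound driver: 7 ≥ 6). The southbound driver gets 7.
Both Centre is a pure NE (the northbound driver: 12 ≥ 11; the southbound driver: 11 ≥ 8). The southbound driver gets 11.
Every other cell has a profitable deviation for at least one player. Highest of {13, 7, 11} is 13.

13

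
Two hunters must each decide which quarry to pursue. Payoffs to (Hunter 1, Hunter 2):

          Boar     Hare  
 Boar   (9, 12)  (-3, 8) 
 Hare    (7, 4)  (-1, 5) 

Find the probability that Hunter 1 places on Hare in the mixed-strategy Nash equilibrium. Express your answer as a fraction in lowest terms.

Hunter 1's mix p on Boar must make Hunter 2 indifferent between Boar and Hare.
Hunter 2's payoff from Boar: 12p + 4(1−p). From Hare: 8p + 5(1−p).
Set equal: 4p = 1(1−p) → p = 1/5.
Probability on Hare is 1 − 1/5 = 4/5.

4/5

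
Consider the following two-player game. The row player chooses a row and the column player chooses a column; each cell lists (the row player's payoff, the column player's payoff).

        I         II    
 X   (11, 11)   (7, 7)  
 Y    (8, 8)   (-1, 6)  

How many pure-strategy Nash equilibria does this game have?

(X, I): the row player gets 11 (best alternative 8); the column player gets 11 (best alternative 7). Neither deviates — NE.
(Y, II) is not a NE: the row player would switch to X (7 > -1).
No other cell survives both best-response checks, so there is 1 pure NE.

1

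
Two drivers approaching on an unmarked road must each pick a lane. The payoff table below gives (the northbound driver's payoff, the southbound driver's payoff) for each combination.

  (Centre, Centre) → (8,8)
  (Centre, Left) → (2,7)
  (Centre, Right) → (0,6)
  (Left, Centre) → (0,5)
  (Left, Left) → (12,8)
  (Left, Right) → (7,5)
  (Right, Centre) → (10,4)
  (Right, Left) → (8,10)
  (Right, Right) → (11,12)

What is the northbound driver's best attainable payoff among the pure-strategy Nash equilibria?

12

Both Left is a pure NE (the northbound driver: 12 ≥ 8; the southbound driver: 8 ≥ 5). The northbound driver gets 12.
Both Right is a pure NE (the northbound driver: 11 ≥ 7; the southbound driver: 12 ≥ 10). The northbound driver gets 11.
Every other cell has a profitable deviation for at least one player. Highest of {12, 11} is 12.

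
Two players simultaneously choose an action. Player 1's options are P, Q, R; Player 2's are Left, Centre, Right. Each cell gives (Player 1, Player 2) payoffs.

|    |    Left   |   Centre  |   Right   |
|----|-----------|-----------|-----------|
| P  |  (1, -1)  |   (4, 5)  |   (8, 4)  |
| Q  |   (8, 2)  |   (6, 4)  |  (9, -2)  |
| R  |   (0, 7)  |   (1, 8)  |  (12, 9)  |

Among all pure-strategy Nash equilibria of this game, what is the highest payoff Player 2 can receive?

9

(Q, Centre) is a pure NE (Player 1: 6 ≥ 4; Player 2: 4 ≥ 2). Player 2 gets 4.
(R, Right) is a pure NE (Player 1: 12 ≥ 9; Player 2: 9 ≥ 8). Player 2 gets 9.
Every other cell has a profitable deviation for at least one player. Highest of {4, 9} is 9.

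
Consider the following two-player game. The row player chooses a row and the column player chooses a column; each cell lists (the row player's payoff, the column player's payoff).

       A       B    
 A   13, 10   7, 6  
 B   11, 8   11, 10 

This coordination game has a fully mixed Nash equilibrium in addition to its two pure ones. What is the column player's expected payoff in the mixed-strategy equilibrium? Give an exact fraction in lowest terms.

26/3

The row player mixes with probability p on A, chosen so the column player is indifferent: 10p + 8(1−p) = 6p + 10(1−p) gives p = 1/3.
The column player's expected payoff is 10·1/3 + 8·2/3 = 26/3.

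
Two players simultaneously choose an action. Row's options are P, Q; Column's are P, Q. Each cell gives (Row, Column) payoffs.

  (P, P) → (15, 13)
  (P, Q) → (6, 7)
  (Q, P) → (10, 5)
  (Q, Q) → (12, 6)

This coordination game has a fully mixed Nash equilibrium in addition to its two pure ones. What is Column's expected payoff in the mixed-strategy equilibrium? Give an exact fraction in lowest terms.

43/7

Row mixes with probability p on P, chosen so Column is indifferent: 13p + 5(1−p) = 7p + 6(1−p) gives p = 1/7.
Column's expected payoff is 13·1/7 + 5·6/7 = 43/7.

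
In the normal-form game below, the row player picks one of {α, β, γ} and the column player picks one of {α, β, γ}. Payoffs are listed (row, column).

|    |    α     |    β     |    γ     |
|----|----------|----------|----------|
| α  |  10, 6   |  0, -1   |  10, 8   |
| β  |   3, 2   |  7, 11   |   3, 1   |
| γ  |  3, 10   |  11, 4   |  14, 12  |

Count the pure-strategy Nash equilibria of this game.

Both γ: the row player gets 14 (best alternative 10); the column player gets 12 (best alternative 10). Neither deviates — NE.
Both α is not a NE: the column player would switch to γ (8 > 6).
No other cell survives both best-response checks, so there is 1 pure NE.

1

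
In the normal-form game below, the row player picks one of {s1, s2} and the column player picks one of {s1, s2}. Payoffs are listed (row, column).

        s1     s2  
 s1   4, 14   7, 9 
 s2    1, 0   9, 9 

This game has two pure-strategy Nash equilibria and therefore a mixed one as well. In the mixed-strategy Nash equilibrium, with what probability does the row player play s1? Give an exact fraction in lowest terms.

The row player's mix p on s1 must make the column player indifferent between s1 and s2.
The column player's payoff from s1: 14p + 0(1−p). From s2: 9p + 9(1−p).
Set equal: 5p = 9(1−p) → p = 9/14.

9/14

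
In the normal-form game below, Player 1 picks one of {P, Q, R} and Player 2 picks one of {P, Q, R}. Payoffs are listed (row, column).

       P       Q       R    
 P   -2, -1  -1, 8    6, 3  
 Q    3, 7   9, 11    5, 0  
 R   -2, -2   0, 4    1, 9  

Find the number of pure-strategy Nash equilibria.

1

Both Q: Player 1 gets 9 (best alternative 0); Player 2 gets 11 (best alternative 7). Neither deviates — NE.
Both R is not a NE: Player 1 would switch to P (6 > 1).
No other cell survives both best-response checks, so there is 1 pure NE.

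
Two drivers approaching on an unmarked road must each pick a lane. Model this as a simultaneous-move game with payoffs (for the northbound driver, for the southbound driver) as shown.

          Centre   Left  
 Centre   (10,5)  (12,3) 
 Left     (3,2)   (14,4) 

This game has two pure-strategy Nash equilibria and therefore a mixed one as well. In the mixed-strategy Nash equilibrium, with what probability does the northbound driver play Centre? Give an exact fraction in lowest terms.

1/2

The northbound driver's mix p on Centre must make the southbound driver indifferent between Centre and Left.
The southbound driver's payoff from Centre: 5p + 2(1−p). From Left: 3p + 4(1−p).
Set equal: 2p = 2(1−p) → p = 2/4 = 1/2.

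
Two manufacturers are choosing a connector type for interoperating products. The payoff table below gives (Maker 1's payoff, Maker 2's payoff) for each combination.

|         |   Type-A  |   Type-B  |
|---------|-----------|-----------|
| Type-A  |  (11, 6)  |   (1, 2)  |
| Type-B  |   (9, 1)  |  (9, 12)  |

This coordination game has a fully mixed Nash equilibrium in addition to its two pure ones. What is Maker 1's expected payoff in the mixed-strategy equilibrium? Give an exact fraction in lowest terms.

9

Maker 2 mixes with probability q on Type-A, chosen so Maker 1 is indifferent: 11q + 1(1−q) = 9q + 9(1−q) gives q = 4/5.
Maker 1's expected payoff (from either row, since indifferent) is 11·4/5 + 1·1/5 = 9.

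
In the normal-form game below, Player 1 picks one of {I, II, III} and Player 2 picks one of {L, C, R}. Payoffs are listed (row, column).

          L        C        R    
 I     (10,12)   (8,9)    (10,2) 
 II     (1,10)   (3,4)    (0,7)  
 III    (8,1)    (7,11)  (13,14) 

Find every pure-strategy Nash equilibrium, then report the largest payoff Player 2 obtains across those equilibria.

(I, L) is a pure NE (Player 1: 10 ≥ 8; Player 2: 12 ≥ 9). Player 2 gets 12.
(III, R) is a pure NE (Player 1: 13 ≥ 10; Player 2: 14 ≥ 11). Player 2 gets 14.
Every other cell has a profitable deviation for at least one player. Highest of {12, 14} is 14.

14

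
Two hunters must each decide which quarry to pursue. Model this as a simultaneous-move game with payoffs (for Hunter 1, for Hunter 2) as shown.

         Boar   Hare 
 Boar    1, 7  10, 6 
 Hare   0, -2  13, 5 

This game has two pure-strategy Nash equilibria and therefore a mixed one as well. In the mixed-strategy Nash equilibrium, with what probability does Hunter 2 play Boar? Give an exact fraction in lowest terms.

Hunter 2's mix q on Boar must make Hunter 1 indifferent between Boar and Hare.
Hunter 1's payoff from Boar: 1q + 10(1−q). From Hare: 0q + 13(1−q).
Set equal: 1q = 3(1−q) → q = 3/4.

3/4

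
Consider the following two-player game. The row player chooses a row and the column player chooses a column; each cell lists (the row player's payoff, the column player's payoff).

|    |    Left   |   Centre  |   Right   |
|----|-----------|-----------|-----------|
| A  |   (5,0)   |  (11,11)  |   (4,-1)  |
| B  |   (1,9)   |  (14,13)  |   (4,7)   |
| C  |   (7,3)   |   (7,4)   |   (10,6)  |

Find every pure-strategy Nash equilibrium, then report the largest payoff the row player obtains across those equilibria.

14

(B, Centre) is a pure NE (the row player: 14 ≥ 11; the column player: 13 ≥ 9). The row player gets 14.
(C, Right) is a pure NE (the row player: 10 ≥ 4; the column player: 6 ≥ 4). The row player gets 10.
Every other cell has a profitable deviation for at least one player. Highest of {14, 10} is 14.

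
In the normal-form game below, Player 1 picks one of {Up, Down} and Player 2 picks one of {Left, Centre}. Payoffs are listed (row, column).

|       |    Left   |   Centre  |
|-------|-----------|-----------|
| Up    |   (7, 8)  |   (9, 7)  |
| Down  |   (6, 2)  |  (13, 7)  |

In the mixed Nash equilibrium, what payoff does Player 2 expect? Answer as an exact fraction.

7

Player 1 mixes with probability p on Up, chosen so Player 2 is indifferent: 8p + 2(1−p) = 7p + 7(1−p) gives p = 5/6.
Player 2's expected payoff is 8·5/6 + 2·1/6 = 7.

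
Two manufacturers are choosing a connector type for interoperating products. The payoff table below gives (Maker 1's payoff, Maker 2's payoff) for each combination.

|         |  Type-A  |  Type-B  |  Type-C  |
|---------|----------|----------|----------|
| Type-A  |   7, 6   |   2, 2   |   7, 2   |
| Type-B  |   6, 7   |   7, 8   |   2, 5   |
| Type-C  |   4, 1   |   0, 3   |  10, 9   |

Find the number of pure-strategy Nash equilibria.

Both Type-A: Maker 1 gets 7 (best alternative 6); Maker 2 gets 6 (best alternative 2). Neither deviates — NE.
Both Type-B: Maker 1 gets 7 (best alternative 2); Maker 2 gets 8 (best alternative 7). Neither deviates — NE.
Both Type-C: Maker 1 gets 10 (best alternative 7); Maker 2 gets 9 (best alternative 3). Neither deviates — NE.
(Type-C, Type-B) is not a NE: Maker 1 would switch to Type-B (7 > 0).
No other cell survives both best-response checks, so there are 3 pure NE.

3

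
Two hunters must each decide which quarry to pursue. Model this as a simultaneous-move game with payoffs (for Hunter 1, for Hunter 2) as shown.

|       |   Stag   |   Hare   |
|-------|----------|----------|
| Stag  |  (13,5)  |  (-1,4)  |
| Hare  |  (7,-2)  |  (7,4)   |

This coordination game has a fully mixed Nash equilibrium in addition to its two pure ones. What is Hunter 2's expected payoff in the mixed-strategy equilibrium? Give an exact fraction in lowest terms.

4

Hunter 1 mixes with probability p on Stag, chosen so Hunter 2 is indifferent: 5p + (-2)(1−p) = 4p + 4(1−p) gives p = 6/7.
Hunter 2's expected payoff is 5·6/7 + (-2)·1/7 = 4.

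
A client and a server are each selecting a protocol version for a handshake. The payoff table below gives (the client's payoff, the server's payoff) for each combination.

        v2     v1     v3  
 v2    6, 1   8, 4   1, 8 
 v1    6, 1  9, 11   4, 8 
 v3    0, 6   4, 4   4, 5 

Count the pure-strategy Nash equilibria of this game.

Both v1: the client gets 9 (best alternative 8); the server gets 11 (best alternative 8). Neither deviates — NE.
Both v2 is not a NE: the server would switch to v3 (8 > 1).
No other cell survives both best-response checks, so there is 1 pure NE.

1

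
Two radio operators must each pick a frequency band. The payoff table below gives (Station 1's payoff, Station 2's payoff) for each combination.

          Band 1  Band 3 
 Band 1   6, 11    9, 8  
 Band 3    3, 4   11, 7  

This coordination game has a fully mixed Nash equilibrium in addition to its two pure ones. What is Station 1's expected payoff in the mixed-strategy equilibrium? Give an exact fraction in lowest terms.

Station 2 mixes with probability q on Band 1, chosen so Station 1 is indifferent: 6q + 9(1−q) = 3q + 11(1−q) gives q = 2/5.
Station 1's expected payoff (from either row, since indifferent) is 6·2/5 + 9·3/5 = 39/5.

39/5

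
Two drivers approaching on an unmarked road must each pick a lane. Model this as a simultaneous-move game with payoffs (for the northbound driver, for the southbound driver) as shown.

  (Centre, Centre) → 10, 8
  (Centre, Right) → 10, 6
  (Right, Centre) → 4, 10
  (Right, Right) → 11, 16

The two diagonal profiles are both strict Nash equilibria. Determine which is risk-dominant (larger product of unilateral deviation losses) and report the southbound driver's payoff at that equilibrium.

At both Centre: the northbound driver loses 10 − 4 = 6 by deviating; the southbound driver loses 8 − 6 = 2. Product = 6·2 = 12.
At both Right: the northbound driver loses 11 − 10 = 1 by deviating; the southbound driver loses 16 − 10 = 6. Product = 1·6 = 6.
12 > 6, so both Centre is risk-dominant. The southbound driver's payoff there is 8.

8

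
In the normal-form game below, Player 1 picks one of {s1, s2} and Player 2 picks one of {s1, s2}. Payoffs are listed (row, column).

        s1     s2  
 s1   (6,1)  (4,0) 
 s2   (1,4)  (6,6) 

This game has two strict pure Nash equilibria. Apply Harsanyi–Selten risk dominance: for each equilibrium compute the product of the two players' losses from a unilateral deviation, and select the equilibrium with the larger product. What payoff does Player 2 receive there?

1

At both s1: Player 1 loses 6 − 1 = 5 by deviating; Player 2 loses 1 − 0 = 1. Product = 5·1 = 5.
At both s2: Player 1 loses 6 − 4 = 2 by deviating; Player 2 loses 6 − 4 = 2. Product = 2·2 = 4.
5 > 4, so both s1 is risk-dominant. Player 2's payoff there is 1.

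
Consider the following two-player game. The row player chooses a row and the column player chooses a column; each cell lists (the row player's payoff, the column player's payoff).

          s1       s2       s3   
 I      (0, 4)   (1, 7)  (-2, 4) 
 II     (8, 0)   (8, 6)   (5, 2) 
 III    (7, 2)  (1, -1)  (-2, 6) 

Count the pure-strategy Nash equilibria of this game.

(II, s2): the row player gets 8 (best alternative 1); the column player gets 6 (best alternative 2). Neither deviates — NE.
(III, s3) is not a NE: the row player would switch to II (5 > -2).
No other cell survives both best-response checks, so there is 1 pure NE.

1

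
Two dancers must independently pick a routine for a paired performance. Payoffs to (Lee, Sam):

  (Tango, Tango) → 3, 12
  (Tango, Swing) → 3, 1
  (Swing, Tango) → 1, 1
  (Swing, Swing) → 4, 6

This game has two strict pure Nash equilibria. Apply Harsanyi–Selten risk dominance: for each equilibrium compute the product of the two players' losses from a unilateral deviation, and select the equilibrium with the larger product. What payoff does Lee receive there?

3

At both Tango: Lee loses 3 − 1 = 2 by deviating; Sam loses 12 − 1 = 11. Product = 2·11 = 22.
At both Swing: Lee loses 4 − 3 = 1 by deviating; Sam loses 6 − 1 = 5. Product = 1·5 = 5.
22 > 5, so both Tango is risk-dominant. Lee's payoff there is 3.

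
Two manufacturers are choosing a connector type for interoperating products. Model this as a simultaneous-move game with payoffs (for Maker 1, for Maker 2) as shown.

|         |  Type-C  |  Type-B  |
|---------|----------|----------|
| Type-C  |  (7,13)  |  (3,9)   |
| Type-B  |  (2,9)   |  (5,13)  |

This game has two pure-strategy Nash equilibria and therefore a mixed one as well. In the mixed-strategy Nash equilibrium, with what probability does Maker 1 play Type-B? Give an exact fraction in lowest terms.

Maker 1's mix p on Type-C must make Maker 2 indifferent between Type-C and Type-B.
Maker 2's payoff from Type-C: 13p + 9(1−p). From Type-B: 9p + 13(1−p).
Set equal: 4p = 4(1−p) → p = 4/8 = 1/2.
Probability on Type-B is 1 − 1/2 = 1/2.

1/2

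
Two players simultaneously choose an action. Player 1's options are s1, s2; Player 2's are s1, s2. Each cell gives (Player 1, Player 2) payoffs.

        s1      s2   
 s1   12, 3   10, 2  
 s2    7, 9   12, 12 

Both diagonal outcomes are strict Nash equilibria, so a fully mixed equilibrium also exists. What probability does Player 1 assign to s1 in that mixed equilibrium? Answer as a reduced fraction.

Player 1's mix p on s1 must make Player 2 indifferent between s1 and s2.
Player 2's payoff from s1: 3p + 9(1−p). From s2: 2p + 12(1−p).
Set equal: 1p = 3(1−p) → p = 3/4.

3/4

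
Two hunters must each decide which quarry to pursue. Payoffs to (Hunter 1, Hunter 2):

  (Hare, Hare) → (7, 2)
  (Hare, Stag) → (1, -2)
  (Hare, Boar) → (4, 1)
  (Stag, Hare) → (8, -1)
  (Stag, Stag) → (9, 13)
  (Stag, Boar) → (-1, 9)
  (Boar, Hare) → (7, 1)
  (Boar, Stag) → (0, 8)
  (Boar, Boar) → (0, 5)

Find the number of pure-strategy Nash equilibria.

Both Stag: Hunter 1 gets 9 (best alternative 1); Hunter 2 gets 13 (best alternative 9). Neither deviates — NE.
Both Boar is not a NE: Hunter 1 would switch to Hare (4 > 0).
No other cell survives both best-response checks, so there is 1 pure NE.

1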